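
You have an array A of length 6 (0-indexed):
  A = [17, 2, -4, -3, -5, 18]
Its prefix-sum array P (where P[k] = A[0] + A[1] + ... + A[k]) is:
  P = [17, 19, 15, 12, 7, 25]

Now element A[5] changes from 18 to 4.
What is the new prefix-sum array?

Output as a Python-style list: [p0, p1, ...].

Answer: [17, 19, 15, 12, 7, 11]

Derivation:
Change: A[5] 18 -> 4, delta = -14
P[k] for k < 5: unchanged (A[5] not included)
P[k] for k >= 5: shift by delta = -14
  P[0] = 17 + 0 = 17
  P[1] = 19 + 0 = 19
  P[2] = 15 + 0 = 15
  P[3] = 12 + 0 = 12
  P[4] = 7 + 0 = 7
  P[5] = 25 + -14 = 11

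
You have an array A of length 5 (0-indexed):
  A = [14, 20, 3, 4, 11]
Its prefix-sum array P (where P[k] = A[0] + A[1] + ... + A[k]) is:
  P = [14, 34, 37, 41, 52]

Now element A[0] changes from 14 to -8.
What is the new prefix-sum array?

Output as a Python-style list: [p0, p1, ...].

Change: A[0] 14 -> -8, delta = -22
P[k] for k < 0: unchanged (A[0] not included)
P[k] for k >= 0: shift by delta = -22
  P[0] = 14 + -22 = -8
  P[1] = 34 + -22 = 12
  P[2] = 37 + -22 = 15
  P[3] = 41 + -22 = 19
  P[4] = 52 + -22 = 30

Answer: [-8, 12, 15, 19, 30]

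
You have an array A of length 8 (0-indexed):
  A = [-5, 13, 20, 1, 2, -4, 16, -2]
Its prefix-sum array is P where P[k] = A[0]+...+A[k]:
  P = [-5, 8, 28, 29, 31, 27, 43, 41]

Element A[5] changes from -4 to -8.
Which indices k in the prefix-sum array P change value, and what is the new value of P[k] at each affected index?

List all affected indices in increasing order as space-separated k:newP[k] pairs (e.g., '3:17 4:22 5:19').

Answer: 5:23 6:39 7:37

Derivation:
P[k] = A[0] + ... + A[k]
P[k] includes A[5] iff k >= 5
Affected indices: 5, 6, ..., 7; delta = -4
  P[5]: 27 + -4 = 23
  P[6]: 43 + -4 = 39
  P[7]: 41 + -4 = 37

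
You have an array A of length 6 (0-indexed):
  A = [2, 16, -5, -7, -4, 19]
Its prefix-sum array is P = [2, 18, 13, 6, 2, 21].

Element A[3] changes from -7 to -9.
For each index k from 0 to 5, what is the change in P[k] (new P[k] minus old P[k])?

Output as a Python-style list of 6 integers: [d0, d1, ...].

Element change: A[3] -7 -> -9, delta = -2
For k < 3: P[k] unchanged, delta_P[k] = 0
For k >= 3: P[k] shifts by exactly -2
Delta array: [0, 0, 0, -2, -2, -2]

Answer: [0, 0, 0, -2, -2, -2]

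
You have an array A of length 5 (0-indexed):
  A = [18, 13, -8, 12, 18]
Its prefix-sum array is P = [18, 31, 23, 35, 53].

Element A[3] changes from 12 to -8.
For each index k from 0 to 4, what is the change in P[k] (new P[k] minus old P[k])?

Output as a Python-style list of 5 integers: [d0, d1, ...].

Element change: A[3] 12 -> -8, delta = -20
For k < 3: P[k] unchanged, delta_P[k] = 0
For k >= 3: P[k] shifts by exactly -20
Delta array: [0, 0, 0, -20, -20]

Answer: [0, 0, 0, -20, -20]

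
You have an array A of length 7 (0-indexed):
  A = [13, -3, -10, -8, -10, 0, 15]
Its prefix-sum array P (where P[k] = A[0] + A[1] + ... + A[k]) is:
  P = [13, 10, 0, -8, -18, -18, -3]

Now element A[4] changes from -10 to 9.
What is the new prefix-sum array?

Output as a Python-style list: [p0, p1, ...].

Answer: [13, 10, 0, -8, 1, 1, 16]

Derivation:
Change: A[4] -10 -> 9, delta = 19
P[k] for k < 4: unchanged (A[4] not included)
P[k] for k >= 4: shift by delta = 19
  P[0] = 13 + 0 = 13
  P[1] = 10 + 0 = 10
  P[2] = 0 + 0 = 0
  P[3] = -8 + 0 = -8
  P[4] = -18 + 19 = 1
  P[5] = -18 + 19 = 1
  P[6] = -3 + 19 = 16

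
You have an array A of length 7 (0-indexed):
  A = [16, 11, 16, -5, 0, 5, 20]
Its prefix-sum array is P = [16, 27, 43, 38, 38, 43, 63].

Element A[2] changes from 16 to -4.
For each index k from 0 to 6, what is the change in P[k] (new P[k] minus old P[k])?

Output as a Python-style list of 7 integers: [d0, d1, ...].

Element change: A[2] 16 -> -4, delta = -20
For k < 2: P[k] unchanged, delta_P[k] = 0
For k >= 2: P[k] shifts by exactly -20
Delta array: [0, 0, -20, -20, -20, -20, -20]

Answer: [0, 0, -20, -20, -20, -20, -20]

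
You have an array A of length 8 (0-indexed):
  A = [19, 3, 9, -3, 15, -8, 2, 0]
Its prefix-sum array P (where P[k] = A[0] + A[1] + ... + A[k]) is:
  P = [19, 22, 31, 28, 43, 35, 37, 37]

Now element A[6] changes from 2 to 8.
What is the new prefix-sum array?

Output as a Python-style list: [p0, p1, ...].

Change: A[6] 2 -> 8, delta = 6
P[k] for k < 6: unchanged (A[6] not included)
P[k] for k >= 6: shift by delta = 6
  P[0] = 19 + 0 = 19
  P[1] = 22 + 0 = 22
  P[2] = 31 + 0 = 31
  P[3] = 28 + 0 = 28
  P[4] = 43 + 0 = 43
  P[5] = 35 + 0 = 35
  P[6] = 37 + 6 = 43
  P[7] = 37 + 6 = 43

Answer: [19, 22, 31, 28, 43, 35, 43, 43]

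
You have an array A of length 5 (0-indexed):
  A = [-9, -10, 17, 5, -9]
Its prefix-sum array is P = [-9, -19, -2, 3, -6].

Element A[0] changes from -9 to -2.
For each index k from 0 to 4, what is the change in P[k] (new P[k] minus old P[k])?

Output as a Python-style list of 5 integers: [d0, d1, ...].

Answer: [7, 7, 7, 7, 7]

Derivation:
Element change: A[0] -9 -> -2, delta = 7
For k < 0: P[k] unchanged, delta_P[k] = 0
For k >= 0: P[k] shifts by exactly 7
Delta array: [7, 7, 7, 7, 7]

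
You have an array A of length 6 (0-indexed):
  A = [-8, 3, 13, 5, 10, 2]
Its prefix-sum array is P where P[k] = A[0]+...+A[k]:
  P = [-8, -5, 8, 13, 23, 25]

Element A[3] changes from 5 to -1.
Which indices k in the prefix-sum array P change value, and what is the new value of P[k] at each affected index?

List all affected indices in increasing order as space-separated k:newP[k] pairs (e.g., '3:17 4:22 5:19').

P[k] = A[0] + ... + A[k]
P[k] includes A[3] iff k >= 3
Affected indices: 3, 4, ..., 5; delta = -6
  P[3]: 13 + -6 = 7
  P[4]: 23 + -6 = 17
  P[5]: 25 + -6 = 19

Answer: 3:7 4:17 5:19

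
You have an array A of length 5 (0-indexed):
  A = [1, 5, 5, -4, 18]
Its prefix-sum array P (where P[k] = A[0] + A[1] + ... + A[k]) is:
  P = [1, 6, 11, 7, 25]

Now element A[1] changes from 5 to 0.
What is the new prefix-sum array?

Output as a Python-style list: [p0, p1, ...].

Answer: [1, 1, 6, 2, 20]

Derivation:
Change: A[1] 5 -> 0, delta = -5
P[k] for k < 1: unchanged (A[1] not included)
P[k] for k >= 1: shift by delta = -5
  P[0] = 1 + 0 = 1
  P[1] = 6 + -5 = 1
  P[2] = 11 + -5 = 6
  P[3] = 7 + -5 = 2
  P[4] = 25 + -5 = 20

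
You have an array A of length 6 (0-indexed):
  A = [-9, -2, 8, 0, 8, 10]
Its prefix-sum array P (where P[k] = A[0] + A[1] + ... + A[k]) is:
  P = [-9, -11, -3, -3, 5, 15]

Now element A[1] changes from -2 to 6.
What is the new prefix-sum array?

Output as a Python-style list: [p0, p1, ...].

Change: A[1] -2 -> 6, delta = 8
P[k] for k < 1: unchanged (A[1] not included)
P[k] for k >= 1: shift by delta = 8
  P[0] = -9 + 0 = -9
  P[1] = -11 + 8 = -3
  P[2] = -3 + 8 = 5
  P[3] = -3 + 8 = 5
  P[4] = 5 + 8 = 13
  P[5] = 15 + 8 = 23

Answer: [-9, -3, 5, 5, 13, 23]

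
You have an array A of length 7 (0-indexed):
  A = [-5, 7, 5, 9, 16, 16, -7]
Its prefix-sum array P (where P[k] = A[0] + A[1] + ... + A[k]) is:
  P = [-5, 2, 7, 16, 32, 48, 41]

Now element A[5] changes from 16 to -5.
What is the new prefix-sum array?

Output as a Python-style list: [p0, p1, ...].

Change: A[5] 16 -> -5, delta = -21
P[k] for k < 5: unchanged (A[5] not included)
P[k] for k >= 5: shift by delta = -21
  P[0] = -5 + 0 = -5
  P[1] = 2 + 0 = 2
  P[2] = 7 + 0 = 7
  P[3] = 16 + 0 = 16
  P[4] = 32 + 0 = 32
  P[5] = 48 + -21 = 27
  P[6] = 41 + -21 = 20

Answer: [-5, 2, 7, 16, 32, 27, 20]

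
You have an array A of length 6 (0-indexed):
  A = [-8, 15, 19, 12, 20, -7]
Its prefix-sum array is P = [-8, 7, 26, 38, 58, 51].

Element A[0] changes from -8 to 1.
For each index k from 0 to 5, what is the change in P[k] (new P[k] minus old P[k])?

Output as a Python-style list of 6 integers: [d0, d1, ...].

Element change: A[0] -8 -> 1, delta = 9
For k < 0: P[k] unchanged, delta_P[k] = 0
For k >= 0: P[k] shifts by exactly 9
Delta array: [9, 9, 9, 9, 9, 9]

Answer: [9, 9, 9, 9, 9, 9]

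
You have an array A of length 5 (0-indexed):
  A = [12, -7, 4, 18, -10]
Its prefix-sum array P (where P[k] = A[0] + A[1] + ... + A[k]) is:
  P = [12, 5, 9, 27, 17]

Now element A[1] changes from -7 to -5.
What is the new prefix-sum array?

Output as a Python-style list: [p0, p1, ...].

Change: A[1] -7 -> -5, delta = 2
P[k] for k < 1: unchanged (A[1] not included)
P[k] for k >= 1: shift by delta = 2
  P[0] = 12 + 0 = 12
  P[1] = 5 + 2 = 7
  P[2] = 9 + 2 = 11
  P[3] = 27 + 2 = 29
  P[4] = 17 + 2 = 19

Answer: [12, 7, 11, 29, 19]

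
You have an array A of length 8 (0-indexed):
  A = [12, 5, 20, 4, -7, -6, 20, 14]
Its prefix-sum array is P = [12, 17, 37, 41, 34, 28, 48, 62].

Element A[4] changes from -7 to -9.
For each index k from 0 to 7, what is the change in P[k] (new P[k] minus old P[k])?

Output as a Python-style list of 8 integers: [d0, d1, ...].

Element change: A[4] -7 -> -9, delta = -2
For k < 4: P[k] unchanged, delta_P[k] = 0
For k >= 4: P[k] shifts by exactly -2
Delta array: [0, 0, 0, 0, -2, -2, -2, -2]

Answer: [0, 0, 0, 0, -2, -2, -2, -2]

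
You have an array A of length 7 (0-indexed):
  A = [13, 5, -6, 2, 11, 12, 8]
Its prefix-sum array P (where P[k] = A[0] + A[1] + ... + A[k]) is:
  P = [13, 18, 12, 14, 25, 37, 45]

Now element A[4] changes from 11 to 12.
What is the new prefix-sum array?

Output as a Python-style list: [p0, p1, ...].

Answer: [13, 18, 12, 14, 26, 38, 46]

Derivation:
Change: A[4] 11 -> 12, delta = 1
P[k] for k < 4: unchanged (A[4] not included)
P[k] for k >= 4: shift by delta = 1
  P[0] = 13 + 0 = 13
  P[1] = 18 + 0 = 18
  P[2] = 12 + 0 = 12
  P[3] = 14 + 0 = 14
  P[4] = 25 + 1 = 26
  P[5] = 37 + 1 = 38
  P[6] = 45 + 1 = 46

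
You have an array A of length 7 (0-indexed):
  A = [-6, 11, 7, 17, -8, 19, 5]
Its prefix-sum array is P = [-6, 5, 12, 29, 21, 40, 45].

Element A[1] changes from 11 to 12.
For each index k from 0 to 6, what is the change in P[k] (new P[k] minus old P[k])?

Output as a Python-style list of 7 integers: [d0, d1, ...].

Element change: A[1] 11 -> 12, delta = 1
For k < 1: P[k] unchanged, delta_P[k] = 0
For k >= 1: P[k] shifts by exactly 1
Delta array: [0, 1, 1, 1, 1, 1, 1]

Answer: [0, 1, 1, 1, 1, 1, 1]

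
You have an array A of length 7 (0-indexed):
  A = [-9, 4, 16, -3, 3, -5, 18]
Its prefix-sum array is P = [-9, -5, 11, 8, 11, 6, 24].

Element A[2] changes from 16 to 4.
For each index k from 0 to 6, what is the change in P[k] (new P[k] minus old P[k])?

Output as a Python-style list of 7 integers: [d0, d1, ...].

Element change: A[2] 16 -> 4, delta = -12
For k < 2: P[k] unchanged, delta_P[k] = 0
For k >= 2: P[k] shifts by exactly -12
Delta array: [0, 0, -12, -12, -12, -12, -12]

Answer: [0, 0, -12, -12, -12, -12, -12]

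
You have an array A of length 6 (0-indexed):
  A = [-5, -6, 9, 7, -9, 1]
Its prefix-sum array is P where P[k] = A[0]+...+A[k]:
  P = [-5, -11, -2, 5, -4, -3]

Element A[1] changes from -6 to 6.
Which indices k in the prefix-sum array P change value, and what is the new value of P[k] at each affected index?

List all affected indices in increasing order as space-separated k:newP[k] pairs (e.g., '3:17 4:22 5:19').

Answer: 1:1 2:10 3:17 4:8 5:9

Derivation:
P[k] = A[0] + ... + A[k]
P[k] includes A[1] iff k >= 1
Affected indices: 1, 2, ..., 5; delta = 12
  P[1]: -11 + 12 = 1
  P[2]: -2 + 12 = 10
  P[3]: 5 + 12 = 17
  P[4]: -4 + 12 = 8
  P[5]: -3 + 12 = 9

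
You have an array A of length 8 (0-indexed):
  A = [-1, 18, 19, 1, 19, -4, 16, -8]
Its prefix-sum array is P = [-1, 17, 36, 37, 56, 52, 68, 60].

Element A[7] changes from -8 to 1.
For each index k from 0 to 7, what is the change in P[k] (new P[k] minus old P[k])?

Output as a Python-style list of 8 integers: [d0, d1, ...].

Element change: A[7] -8 -> 1, delta = 9
For k < 7: P[k] unchanged, delta_P[k] = 0
For k >= 7: P[k] shifts by exactly 9
Delta array: [0, 0, 0, 0, 0, 0, 0, 9]

Answer: [0, 0, 0, 0, 0, 0, 0, 9]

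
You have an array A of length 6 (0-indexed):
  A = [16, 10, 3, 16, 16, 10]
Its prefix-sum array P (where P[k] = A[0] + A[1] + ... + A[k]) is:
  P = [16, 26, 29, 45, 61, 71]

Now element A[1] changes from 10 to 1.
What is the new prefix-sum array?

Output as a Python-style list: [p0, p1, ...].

Answer: [16, 17, 20, 36, 52, 62]

Derivation:
Change: A[1] 10 -> 1, delta = -9
P[k] for k < 1: unchanged (A[1] not included)
P[k] for k >= 1: shift by delta = -9
  P[0] = 16 + 0 = 16
  P[1] = 26 + -9 = 17
  P[2] = 29 + -9 = 20
  P[3] = 45 + -9 = 36
  P[4] = 61 + -9 = 52
  P[5] = 71 + -9 = 62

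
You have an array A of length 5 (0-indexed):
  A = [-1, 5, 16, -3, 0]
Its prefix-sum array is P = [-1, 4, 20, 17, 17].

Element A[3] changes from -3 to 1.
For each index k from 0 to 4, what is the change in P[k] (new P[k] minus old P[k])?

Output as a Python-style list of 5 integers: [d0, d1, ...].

Answer: [0, 0, 0, 4, 4]

Derivation:
Element change: A[3] -3 -> 1, delta = 4
For k < 3: P[k] unchanged, delta_P[k] = 0
For k >= 3: P[k] shifts by exactly 4
Delta array: [0, 0, 0, 4, 4]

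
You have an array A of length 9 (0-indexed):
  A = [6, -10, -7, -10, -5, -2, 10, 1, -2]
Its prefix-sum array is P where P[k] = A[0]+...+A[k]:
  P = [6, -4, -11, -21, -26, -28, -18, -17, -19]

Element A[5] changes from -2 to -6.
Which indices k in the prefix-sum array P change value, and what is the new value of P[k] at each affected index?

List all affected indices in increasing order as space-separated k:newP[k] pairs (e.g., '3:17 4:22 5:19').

P[k] = A[0] + ... + A[k]
P[k] includes A[5] iff k >= 5
Affected indices: 5, 6, ..., 8; delta = -4
  P[5]: -28 + -4 = -32
  P[6]: -18 + -4 = -22
  P[7]: -17 + -4 = -21
  P[8]: -19 + -4 = -23

Answer: 5:-32 6:-22 7:-21 8:-23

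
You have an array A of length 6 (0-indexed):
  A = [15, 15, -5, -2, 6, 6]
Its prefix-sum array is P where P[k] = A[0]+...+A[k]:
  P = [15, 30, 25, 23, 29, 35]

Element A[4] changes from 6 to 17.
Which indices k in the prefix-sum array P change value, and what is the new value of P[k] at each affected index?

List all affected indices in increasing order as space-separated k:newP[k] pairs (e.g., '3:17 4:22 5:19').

P[k] = A[0] + ... + A[k]
P[k] includes A[4] iff k >= 4
Affected indices: 4, 5, ..., 5; delta = 11
  P[4]: 29 + 11 = 40
  P[5]: 35 + 11 = 46

Answer: 4:40 5:46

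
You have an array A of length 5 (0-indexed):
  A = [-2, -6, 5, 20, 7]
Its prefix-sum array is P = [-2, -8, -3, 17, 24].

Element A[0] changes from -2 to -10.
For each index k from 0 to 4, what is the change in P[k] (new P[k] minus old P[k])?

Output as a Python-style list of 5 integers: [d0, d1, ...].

Answer: [-8, -8, -8, -8, -8]

Derivation:
Element change: A[0] -2 -> -10, delta = -8
For k < 0: P[k] unchanged, delta_P[k] = 0
For k >= 0: P[k] shifts by exactly -8
Delta array: [-8, -8, -8, -8, -8]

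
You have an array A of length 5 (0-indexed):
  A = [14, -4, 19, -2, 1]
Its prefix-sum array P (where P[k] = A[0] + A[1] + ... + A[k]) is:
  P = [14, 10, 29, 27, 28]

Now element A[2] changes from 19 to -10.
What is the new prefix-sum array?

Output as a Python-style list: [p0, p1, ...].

Answer: [14, 10, 0, -2, -1]

Derivation:
Change: A[2] 19 -> -10, delta = -29
P[k] for k < 2: unchanged (A[2] not included)
P[k] for k >= 2: shift by delta = -29
  P[0] = 14 + 0 = 14
  P[1] = 10 + 0 = 10
  P[2] = 29 + -29 = 0
  P[3] = 27 + -29 = -2
  P[4] = 28 + -29 = -1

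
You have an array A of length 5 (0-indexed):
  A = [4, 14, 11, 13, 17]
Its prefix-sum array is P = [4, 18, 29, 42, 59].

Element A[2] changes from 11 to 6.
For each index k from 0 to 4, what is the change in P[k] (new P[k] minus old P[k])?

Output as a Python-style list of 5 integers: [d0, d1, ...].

Answer: [0, 0, -5, -5, -5]

Derivation:
Element change: A[2] 11 -> 6, delta = -5
For k < 2: P[k] unchanged, delta_P[k] = 0
For k >= 2: P[k] shifts by exactly -5
Delta array: [0, 0, -5, -5, -5]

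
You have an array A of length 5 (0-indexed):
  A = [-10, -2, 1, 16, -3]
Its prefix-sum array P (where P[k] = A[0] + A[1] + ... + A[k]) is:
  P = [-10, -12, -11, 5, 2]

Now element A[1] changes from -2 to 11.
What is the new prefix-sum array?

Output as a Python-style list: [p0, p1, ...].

Answer: [-10, 1, 2, 18, 15]

Derivation:
Change: A[1] -2 -> 11, delta = 13
P[k] for k < 1: unchanged (A[1] not included)
P[k] for k >= 1: shift by delta = 13
  P[0] = -10 + 0 = -10
  P[1] = -12 + 13 = 1
  P[2] = -11 + 13 = 2
  P[3] = 5 + 13 = 18
  P[4] = 2 + 13 = 15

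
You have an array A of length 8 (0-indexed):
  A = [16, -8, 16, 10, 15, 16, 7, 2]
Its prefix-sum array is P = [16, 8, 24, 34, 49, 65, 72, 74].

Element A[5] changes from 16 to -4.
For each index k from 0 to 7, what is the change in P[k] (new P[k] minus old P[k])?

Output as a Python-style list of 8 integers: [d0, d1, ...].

Element change: A[5] 16 -> -4, delta = -20
For k < 5: P[k] unchanged, delta_P[k] = 0
For k >= 5: P[k] shifts by exactly -20
Delta array: [0, 0, 0, 0, 0, -20, -20, -20]

Answer: [0, 0, 0, 0, 0, -20, -20, -20]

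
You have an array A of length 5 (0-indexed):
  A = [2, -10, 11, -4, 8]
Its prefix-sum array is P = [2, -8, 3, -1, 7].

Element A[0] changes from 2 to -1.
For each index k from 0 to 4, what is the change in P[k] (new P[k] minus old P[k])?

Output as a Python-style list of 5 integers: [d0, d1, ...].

Element change: A[0] 2 -> -1, delta = -3
For k < 0: P[k] unchanged, delta_P[k] = 0
For k >= 0: P[k] shifts by exactly -3
Delta array: [-3, -3, -3, -3, -3]

Answer: [-3, -3, -3, -3, -3]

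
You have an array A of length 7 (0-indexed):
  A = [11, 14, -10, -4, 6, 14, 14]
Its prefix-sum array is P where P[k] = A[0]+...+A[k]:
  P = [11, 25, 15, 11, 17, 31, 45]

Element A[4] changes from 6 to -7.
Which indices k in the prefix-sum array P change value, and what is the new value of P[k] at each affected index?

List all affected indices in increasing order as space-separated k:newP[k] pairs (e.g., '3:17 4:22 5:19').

Answer: 4:4 5:18 6:32

Derivation:
P[k] = A[0] + ... + A[k]
P[k] includes A[4] iff k >= 4
Affected indices: 4, 5, ..., 6; delta = -13
  P[4]: 17 + -13 = 4
  P[5]: 31 + -13 = 18
  P[6]: 45 + -13 = 32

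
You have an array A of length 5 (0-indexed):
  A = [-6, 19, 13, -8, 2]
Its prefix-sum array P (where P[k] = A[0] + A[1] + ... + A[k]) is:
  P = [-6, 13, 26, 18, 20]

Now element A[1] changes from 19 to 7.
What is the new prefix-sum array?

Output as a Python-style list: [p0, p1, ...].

Answer: [-6, 1, 14, 6, 8]

Derivation:
Change: A[1] 19 -> 7, delta = -12
P[k] for k < 1: unchanged (A[1] not included)
P[k] for k >= 1: shift by delta = -12
  P[0] = -6 + 0 = -6
  P[1] = 13 + -12 = 1
  P[2] = 26 + -12 = 14
  P[3] = 18 + -12 = 6
  P[4] = 20 + -12 = 8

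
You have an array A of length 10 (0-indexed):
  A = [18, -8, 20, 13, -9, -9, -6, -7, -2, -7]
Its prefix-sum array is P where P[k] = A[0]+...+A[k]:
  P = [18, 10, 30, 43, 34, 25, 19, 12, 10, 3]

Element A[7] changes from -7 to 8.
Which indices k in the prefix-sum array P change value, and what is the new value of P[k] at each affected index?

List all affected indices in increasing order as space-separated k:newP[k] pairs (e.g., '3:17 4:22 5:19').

P[k] = A[0] + ... + A[k]
P[k] includes A[7] iff k >= 7
Affected indices: 7, 8, ..., 9; delta = 15
  P[7]: 12 + 15 = 27
  P[8]: 10 + 15 = 25
  P[9]: 3 + 15 = 18

Answer: 7:27 8:25 9:18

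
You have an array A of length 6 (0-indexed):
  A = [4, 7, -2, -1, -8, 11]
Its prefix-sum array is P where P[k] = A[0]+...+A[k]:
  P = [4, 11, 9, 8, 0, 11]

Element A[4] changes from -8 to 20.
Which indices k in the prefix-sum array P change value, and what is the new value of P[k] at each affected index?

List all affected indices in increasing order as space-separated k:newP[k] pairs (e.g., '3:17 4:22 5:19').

P[k] = A[0] + ... + A[k]
P[k] includes A[4] iff k >= 4
Affected indices: 4, 5, ..., 5; delta = 28
  P[4]: 0 + 28 = 28
  P[5]: 11 + 28 = 39

Answer: 4:28 5:39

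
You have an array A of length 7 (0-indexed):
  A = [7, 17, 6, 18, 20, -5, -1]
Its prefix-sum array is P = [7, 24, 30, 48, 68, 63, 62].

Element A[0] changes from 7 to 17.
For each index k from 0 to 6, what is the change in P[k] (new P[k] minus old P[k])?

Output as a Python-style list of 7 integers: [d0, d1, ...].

Element change: A[0] 7 -> 17, delta = 10
For k < 0: P[k] unchanged, delta_P[k] = 0
For k >= 0: P[k] shifts by exactly 10
Delta array: [10, 10, 10, 10, 10, 10, 10]

Answer: [10, 10, 10, 10, 10, 10, 10]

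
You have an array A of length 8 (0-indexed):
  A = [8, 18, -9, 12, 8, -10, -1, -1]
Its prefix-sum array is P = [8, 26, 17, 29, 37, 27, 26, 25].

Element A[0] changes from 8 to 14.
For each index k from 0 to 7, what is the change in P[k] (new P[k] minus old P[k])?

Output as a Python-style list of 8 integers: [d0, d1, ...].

Element change: A[0] 8 -> 14, delta = 6
For k < 0: P[k] unchanged, delta_P[k] = 0
For k >= 0: P[k] shifts by exactly 6
Delta array: [6, 6, 6, 6, 6, 6, 6, 6]

Answer: [6, 6, 6, 6, 6, 6, 6, 6]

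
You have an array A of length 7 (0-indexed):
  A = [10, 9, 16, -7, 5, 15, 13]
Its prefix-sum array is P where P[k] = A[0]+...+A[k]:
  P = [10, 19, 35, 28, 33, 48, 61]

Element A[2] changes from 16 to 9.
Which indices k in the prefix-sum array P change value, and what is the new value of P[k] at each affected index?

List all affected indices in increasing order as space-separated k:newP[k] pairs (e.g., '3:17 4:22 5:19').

Answer: 2:28 3:21 4:26 5:41 6:54

Derivation:
P[k] = A[0] + ... + A[k]
P[k] includes A[2] iff k >= 2
Affected indices: 2, 3, ..., 6; delta = -7
  P[2]: 35 + -7 = 28
  P[3]: 28 + -7 = 21
  P[4]: 33 + -7 = 26
  P[5]: 48 + -7 = 41
  P[6]: 61 + -7 = 54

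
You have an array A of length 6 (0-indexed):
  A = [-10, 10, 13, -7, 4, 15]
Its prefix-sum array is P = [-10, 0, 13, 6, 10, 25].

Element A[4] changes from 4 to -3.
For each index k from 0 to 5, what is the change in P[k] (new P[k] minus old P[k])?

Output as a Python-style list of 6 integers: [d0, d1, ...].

Answer: [0, 0, 0, 0, -7, -7]

Derivation:
Element change: A[4] 4 -> -3, delta = -7
For k < 4: P[k] unchanged, delta_P[k] = 0
For k >= 4: P[k] shifts by exactly -7
Delta array: [0, 0, 0, 0, -7, -7]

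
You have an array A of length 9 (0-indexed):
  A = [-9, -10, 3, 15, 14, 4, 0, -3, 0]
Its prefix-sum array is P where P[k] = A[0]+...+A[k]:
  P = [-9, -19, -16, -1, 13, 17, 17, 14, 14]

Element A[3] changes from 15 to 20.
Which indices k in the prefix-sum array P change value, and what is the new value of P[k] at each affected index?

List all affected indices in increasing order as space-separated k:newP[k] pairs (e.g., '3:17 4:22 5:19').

Answer: 3:4 4:18 5:22 6:22 7:19 8:19

Derivation:
P[k] = A[0] + ... + A[k]
P[k] includes A[3] iff k >= 3
Affected indices: 3, 4, ..., 8; delta = 5
  P[3]: -1 + 5 = 4
  P[4]: 13 + 5 = 18
  P[5]: 17 + 5 = 22
  P[6]: 17 + 5 = 22
  P[7]: 14 + 5 = 19
  P[8]: 14 + 5 = 19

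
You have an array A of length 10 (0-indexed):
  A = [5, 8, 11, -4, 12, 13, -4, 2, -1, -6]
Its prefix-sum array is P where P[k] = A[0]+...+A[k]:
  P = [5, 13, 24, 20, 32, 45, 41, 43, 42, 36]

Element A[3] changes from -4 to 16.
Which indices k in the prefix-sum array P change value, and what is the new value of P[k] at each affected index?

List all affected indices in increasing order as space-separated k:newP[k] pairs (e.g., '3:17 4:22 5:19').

P[k] = A[0] + ... + A[k]
P[k] includes A[3] iff k >= 3
Affected indices: 3, 4, ..., 9; delta = 20
  P[3]: 20 + 20 = 40
  P[4]: 32 + 20 = 52
  P[5]: 45 + 20 = 65
  P[6]: 41 + 20 = 61
  P[7]: 43 + 20 = 63
  P[8]: 42 + 20 = 62
  P[9]: 36 + 20 = 56

Answer: 3:40 4:52 5:65 6:61 7:63 8:62 9:56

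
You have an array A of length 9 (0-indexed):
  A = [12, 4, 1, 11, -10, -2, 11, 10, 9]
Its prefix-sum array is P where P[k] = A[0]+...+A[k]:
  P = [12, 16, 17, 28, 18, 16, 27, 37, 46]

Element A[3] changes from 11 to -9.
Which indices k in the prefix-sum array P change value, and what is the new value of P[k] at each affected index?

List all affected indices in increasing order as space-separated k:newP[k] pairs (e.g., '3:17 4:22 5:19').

Answer: 3:8 4:-2 5:-4 6:7 7:17 8:26

Derivation:
P[k] = A[0] + ... + A[k]
P[k] includes A[3] iff k >= 3
Affected indices: 3, 4, ..., 8; delta = -20
  P[3]: 28 + -20 = 8
  P[4]: 18 + -20 = -2
  P[5]: 16 + -20 = -4
  P[6]: 27 + -20 = 7
  P[7]: 37 + -20 = 17
  P[8]: 46 + -20 = 26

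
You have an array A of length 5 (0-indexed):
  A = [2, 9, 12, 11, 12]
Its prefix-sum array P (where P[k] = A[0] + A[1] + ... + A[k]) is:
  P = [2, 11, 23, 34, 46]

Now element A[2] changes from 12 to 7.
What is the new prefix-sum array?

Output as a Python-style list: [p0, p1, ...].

Answer: [2, 11, 18, 29, 41]

Derivation:
Change: A[2] 12 -> 7, delta = -5
P[k] for k < 2: unchanged (A[2] not included)
P[k] for k >= 2: shift by delta = -5
  P[0] = 2 + 0 = 2
  P[1] = 11 + 0 = 11
  P[2] = 23 + -5 = 18
  P[3] = 34 + -5 = 29
  P[4] = 46 + -5 = 41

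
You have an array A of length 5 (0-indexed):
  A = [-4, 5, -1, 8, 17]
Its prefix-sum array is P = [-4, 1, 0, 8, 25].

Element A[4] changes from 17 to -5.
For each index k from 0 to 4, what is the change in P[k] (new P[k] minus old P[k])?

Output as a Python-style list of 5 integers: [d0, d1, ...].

Element change: A[4] 17 -> -5, delta = -22
For k < 4: P[k] unchanged, delta_P[k] = 0
For k >= 4: P[k] shifts by exactly -22
Delta array: [0, 0, 0, 0, -22]

Answer: [0, 0, 0, 0, -22]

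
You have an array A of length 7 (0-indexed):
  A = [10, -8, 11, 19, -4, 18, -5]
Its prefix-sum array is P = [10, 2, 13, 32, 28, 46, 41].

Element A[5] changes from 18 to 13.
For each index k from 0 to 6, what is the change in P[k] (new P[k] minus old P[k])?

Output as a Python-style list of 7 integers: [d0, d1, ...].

Element change: A[5] 18 -> 13, delta = -5
For k < 5: P[k] unchanged, delta_P[k] = 0
For k >= 5: P[k] shifts by exactly -5
Delta array: [0, 0, 0, 0, 0, -5, -5]

Answer: [0, 0, 0, 0, 0, -5, -5]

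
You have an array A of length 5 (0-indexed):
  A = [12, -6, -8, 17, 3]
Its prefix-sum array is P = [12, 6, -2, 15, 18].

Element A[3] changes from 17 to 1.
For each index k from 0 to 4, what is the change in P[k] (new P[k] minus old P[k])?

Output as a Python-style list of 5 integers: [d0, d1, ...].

Answer: [0, 0, 0, -16, -16]

Derivation:
Element change: A[3] 17 -> 1, delta = -16
For k < 3: P[k] unchanged, delta_P[k] = 0
For k >= 3: P[k] shifts by exactly -16
Delta array: [0, 0, 0, -16, -16]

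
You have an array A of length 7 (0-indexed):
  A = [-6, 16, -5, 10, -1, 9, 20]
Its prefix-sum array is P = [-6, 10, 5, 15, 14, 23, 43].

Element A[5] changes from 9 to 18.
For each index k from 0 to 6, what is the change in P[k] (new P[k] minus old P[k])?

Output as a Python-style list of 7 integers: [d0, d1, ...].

Answer: [0, 0, 0, 0, 0, 9, 9]

Derivation:
Element change: A[5] 9 -> 18, delta = 9
For k < 5: P[k] unchanged, delta_P[k] = 0
For k >= 5: P[k] shifts by exactly 9
Delta array: [0, 0, 0, 0, 0, 9, 9]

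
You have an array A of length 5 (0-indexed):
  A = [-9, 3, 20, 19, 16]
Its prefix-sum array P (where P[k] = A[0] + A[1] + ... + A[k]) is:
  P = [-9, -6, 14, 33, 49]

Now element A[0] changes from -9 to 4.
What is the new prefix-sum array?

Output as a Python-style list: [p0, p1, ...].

Change: A[0] -9 -> 4, delta = 13
P[k] for k < 0: unchanged (A[0] not included)
P[k] for k >= 0: shift by delta = 13
  P[0] = -9 + 13 = 4
  P[1] = -6 + 13 = 7
  P[2] = 14 + 13 = 27
  P[3] = 33 + 13 = 46
  P[4] = 49 + 13 = 62

Answer: [4, 7, 27, 46, 62]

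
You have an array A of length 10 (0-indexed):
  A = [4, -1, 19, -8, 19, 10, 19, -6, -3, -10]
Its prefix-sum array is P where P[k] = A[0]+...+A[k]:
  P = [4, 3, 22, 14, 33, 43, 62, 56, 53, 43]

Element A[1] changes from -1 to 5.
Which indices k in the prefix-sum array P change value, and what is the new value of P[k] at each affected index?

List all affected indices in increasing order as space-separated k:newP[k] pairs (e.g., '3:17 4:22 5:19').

P[k] = A[0] + ... + A[k]
P[k] includes A[1] iff k >= 1
Affected indices: 1, 2, ..., 9; delta = 6
  P[1]: 3 + 6 = 9
  P[2]: 22 + 6 = 28
  P[3]: 14 + 6 = 20
  P[4]: 33 + 6 = 39
  P[5]: 43 + 6 = 49
  P[6]: 62 + 6 = 68
  P[7]: 56 + 6 = 62
  P[8]: 53 + 6 = 59
  P[9]: 43 + 6 = 49

Answer: 1:9 2:28 3:20 4:39 5:49 6:68 7:62 8:59 9:49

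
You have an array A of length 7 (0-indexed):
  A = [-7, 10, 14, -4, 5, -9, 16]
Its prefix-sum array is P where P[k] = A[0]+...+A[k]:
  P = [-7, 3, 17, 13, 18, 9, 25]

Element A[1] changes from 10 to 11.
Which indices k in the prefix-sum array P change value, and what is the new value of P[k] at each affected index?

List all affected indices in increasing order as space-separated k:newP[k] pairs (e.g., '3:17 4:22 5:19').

P[k] = A[0] + ... + A[k]
P[k] includes A[1] iff k >= 1
Affected indices: 1, 2, ..., 6; delta = 1
  P[1]: 3 + 1 = 4
  P[2]: 17 + 1 = 18
  P[3]: 13 + 1 = 14
  P[4]: 18 + 1 = 19
  P[5]: 9 + 1 = 10
  P[6]: 25 + 1 = 26

Answer: 1:4 2:18 3:14 4:19 5:10 6:26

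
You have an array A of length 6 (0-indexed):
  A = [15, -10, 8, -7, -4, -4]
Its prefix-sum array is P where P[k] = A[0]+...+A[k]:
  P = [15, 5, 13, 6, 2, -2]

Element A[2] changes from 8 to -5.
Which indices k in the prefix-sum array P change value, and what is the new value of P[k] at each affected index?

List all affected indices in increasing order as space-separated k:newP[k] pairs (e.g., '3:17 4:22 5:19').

P[k] = A[0] + ... + A[k]
P[k] includes A[2] iff k >= 2
Affected indices: 2, 3, ..., 5; delta = -13
  P[2]: 13 + -13 = 0
  P[3]: 6 + -13 = -7
  P[4]: 2 + -13 = -11
  P[5]: -2 + -13 = -15

Answer: 2:0 3:-7 4:-11 5:-15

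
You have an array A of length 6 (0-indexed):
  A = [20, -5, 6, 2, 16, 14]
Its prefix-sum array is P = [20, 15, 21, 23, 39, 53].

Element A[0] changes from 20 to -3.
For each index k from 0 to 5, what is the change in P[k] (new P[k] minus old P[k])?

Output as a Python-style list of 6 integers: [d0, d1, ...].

Answer: [-23, -23, -23, -23, -23, -23]

Derivation:
Element change: A[0] 20 -> -3, delta = -23
For k < 0: P[k] unchanged, delta_P[k] = 0
For k >= 0: P[k] shifts by exactly -23
Delta array: [-23, -23, -23, -23, -23, -23]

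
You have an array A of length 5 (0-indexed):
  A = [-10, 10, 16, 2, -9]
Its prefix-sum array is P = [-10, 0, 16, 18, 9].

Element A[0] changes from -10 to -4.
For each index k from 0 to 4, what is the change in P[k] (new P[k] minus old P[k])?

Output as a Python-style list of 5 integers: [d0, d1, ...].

Element change: A[0] -10 -> -4, delta = 6
For k < 0: P[k] unchanged, delta_P[k] = 0
For k >= 0: P[k] shifts by exactly 6
Delta array: [6, 6, 6, 6, 6]

Answer: [6, 6, 6, 6, 6]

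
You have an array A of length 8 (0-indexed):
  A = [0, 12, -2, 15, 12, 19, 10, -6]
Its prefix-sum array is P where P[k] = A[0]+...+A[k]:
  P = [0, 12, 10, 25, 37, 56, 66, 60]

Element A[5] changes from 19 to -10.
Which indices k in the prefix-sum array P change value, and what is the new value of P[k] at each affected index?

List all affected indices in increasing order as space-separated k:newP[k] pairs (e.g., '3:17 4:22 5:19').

Answer: 5:27 6:37 7:31

Derivation:
P[k] = A[0] + ... + A[k]
P[k] includes A[5] iff k >= 5
Affected indices: 5, 6, ..., 7; delta = -29
  P[5]: 56 + -29 = 27
  P[6]: 66 + -29 = 37
  P[7]: 60 + -29 = 31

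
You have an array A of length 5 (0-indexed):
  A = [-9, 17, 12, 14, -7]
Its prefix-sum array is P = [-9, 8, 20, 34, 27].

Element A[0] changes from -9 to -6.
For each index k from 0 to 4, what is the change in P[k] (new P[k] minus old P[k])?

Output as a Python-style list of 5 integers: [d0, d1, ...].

Element change: A[0] -9 -> -6, delta = 3
For k < 0: P[k] unchanged, delta_P[k] = 0
For k >= 0: P[k] shifts by exactly 3
Delta array: [3, 3, 3, 3, 3]

Answer: [3, 3, 3, 3, 3]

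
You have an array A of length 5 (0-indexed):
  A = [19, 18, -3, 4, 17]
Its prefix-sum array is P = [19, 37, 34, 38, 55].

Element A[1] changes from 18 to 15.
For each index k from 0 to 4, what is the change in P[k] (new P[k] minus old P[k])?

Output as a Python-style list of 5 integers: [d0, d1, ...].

Element change: A[1] 18 -> 15, delta = -3
For k < 1: P[k] unchanged, delta_P[k] = 0
For k >= 1: P[k] shifts by exactly -3
Delta array: [0, -3, -3, -3, -3]

Answer: [0, -3, -3, -3, -3]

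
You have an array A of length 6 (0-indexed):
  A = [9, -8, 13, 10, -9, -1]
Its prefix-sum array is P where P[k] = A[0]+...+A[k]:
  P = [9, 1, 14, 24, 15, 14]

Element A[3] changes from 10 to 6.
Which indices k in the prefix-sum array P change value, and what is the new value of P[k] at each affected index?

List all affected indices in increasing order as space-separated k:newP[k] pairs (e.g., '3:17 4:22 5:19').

P[k] = A[0] + ... + A[k]
P[k] includes A[3] iff k >= 3
Affected indices: 3, 4, ..., 5; delta = -4
  P[3]: 24 + -4 = 20
  P[4]: 15 + -4 = 11
  P[5]: 14 + -4 = 10

Answer: 3:20 4:11 5:10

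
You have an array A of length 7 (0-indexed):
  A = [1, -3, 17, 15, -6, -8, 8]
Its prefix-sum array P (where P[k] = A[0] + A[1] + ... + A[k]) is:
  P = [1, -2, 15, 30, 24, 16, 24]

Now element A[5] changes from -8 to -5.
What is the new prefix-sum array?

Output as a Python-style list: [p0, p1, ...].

Answer: [1, -2, 15, 30, 24, 19, 27]

Derivation:
Change: A[5] -8 -> -5, delta = 3
P[k] for k < 5: unchanged (A[5] not included)
P[k] for k >= 5: shift by delta = 3
  P[0] = 1 + 0 = 1
  P[1] = -2 + 0 = -2
  P[2] = 15 + 0 = 15
  P[3] = 30 + 0 = 30
  P[4] = 24 + 0 = 24
  P[5] = 16 + 3 = 19
  P[6] = 24 + 3 = 27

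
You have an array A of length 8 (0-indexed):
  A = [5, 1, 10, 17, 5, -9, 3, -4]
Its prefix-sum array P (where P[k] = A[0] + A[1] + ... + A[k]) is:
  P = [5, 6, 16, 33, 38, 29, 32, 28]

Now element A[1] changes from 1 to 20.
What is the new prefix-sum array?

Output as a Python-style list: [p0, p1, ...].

Answer: [5, 25, 35, 52, 57, 48, 51, 47]

Derivation:
Change: A[1] 1 -> 20, delta = 19
P[k] for k < 1: unchanged (A[1] not included)
P[k] for k >= 1: shift by delta = 19
  P[0] = 5 + 0 = 5
  P[1] = 6 + 19 = 25
  P[2] = 16 + 19 = 35
  P[3] = 33 + 19 = 52
  P[4] = 38 + 19 = 57
  P[5] = 29 + 19 = 48
  P[6] = 32 + 19 = 51
  P[7] = 28 + 19 = 47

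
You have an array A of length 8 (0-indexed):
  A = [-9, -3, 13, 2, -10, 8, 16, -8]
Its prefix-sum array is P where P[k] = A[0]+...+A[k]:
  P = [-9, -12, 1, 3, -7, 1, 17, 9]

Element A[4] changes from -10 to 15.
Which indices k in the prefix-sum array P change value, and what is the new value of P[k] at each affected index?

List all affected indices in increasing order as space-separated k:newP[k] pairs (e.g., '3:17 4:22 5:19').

P[k] = A[0] + ... + A[k]
P[k] includes A[4] iff k >= 4
Affected indices: 4, 5, ..., 7; delta = 25
  P[4]: -7 + 25 = 18
  P[5]: 1 + 25 = 26
  P[6]: 17 + 25 = 42
  P[7]: 9 + 25 = 34

Answer: 4:18 5:26 6:42 7:34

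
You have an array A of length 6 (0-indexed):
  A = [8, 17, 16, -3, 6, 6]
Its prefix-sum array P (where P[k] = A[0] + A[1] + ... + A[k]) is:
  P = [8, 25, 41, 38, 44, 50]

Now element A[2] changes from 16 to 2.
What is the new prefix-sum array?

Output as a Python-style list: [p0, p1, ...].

Answer: [8, 25, 27, 24, 30, 36]

Derivation:
Change: A[2] 16 -> 2, delta = -14
P[k] for k < 2: unchanged (A[2] not included)
P[k] for k >= 2: shift by delta = -14
  P[0] = 8 + 0 = 8
  P[1] = 25 + 0 = 25
  P[2] = 41 + -14 = 27
  P[3] = 38 + -14 = 24
  P[4] = 44 + -14 = 30
  P[5] = 50 + -14 = 36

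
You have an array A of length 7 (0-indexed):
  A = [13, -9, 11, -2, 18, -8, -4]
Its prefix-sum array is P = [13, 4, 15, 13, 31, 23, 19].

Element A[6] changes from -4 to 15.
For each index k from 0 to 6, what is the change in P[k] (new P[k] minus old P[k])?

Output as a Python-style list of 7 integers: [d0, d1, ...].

Answer: [0, 0, 0, 0, 0, 0, 19]

Derivation:
Element change: A[6] -4 -> 15, delta = 19
For k < 6: P[k] unchanged, delta_P[k] = 0
For k >= 6: P[k] shifts by exactly 19
Delta array: [0, 0, 0, 0, 0, 0, 19]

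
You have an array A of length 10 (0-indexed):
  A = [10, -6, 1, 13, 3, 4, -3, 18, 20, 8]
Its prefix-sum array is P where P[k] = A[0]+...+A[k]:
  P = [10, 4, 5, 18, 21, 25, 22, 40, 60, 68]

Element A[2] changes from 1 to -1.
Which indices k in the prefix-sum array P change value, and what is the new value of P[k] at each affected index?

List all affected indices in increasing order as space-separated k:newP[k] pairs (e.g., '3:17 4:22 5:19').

P[k] = A[0] + ... + A[k]
P[k] includes A[2] iff k >= 2
Affected indices: 2, 3, ..., 9; delta = -2
  P[2]: 5 + -2 = 3
  P[3]: 18 + -2 = 16
  P[4]: 21 + -2 = 19
  P[5]: 25 + -2 = 23
  P[6]: 22 + -2 = 20
  P[7]: 40 + -2 = 38
  P[8]: 60 + -2 = 58
  P[9]: 68 + -2 = 66

Answer: 2:3 3:16 4:19 5:23 6:20 7:38 8:58 9:66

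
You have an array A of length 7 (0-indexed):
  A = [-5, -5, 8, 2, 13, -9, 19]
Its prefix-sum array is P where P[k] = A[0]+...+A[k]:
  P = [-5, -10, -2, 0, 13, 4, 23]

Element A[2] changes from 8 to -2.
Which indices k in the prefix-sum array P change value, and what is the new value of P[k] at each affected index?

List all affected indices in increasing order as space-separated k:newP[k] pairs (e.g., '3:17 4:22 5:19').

P[k] = A[0] + ... + A[k]
P[k] includes A[2] iff k >= 2
Affected indices: 2, 3, ..., 6; delta = -10
  P[2]: -2 + -10 = -12
  P[3]: 0 + -10 = -10
  P[4]: 13 + -10 = 3
  P[5]: 4 + -10 = -6
  P[6]: 23 + -10 = 13

Answer: 2:-12 3:-10 4:3 5:-6 6:13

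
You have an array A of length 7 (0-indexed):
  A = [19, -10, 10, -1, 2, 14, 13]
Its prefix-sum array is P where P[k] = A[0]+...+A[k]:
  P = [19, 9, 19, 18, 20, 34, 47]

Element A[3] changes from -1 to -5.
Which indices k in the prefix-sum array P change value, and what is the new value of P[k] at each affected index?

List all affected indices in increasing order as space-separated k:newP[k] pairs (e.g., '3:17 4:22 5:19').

Answer: 3:14 4:16 5:30 6:43

Derivation:
P[k] = A[0] + ... + A[k]
P[k] includes A[3] iff k >= 3
Affected indices: 3, 4, ..., 6; delta = -4
  P[3]: 18 + -4 = 14
  P[4]: 20 + -4 = 16
  P[5]: 34 + -4 = 30
  P[6]: 47 + -4 = 43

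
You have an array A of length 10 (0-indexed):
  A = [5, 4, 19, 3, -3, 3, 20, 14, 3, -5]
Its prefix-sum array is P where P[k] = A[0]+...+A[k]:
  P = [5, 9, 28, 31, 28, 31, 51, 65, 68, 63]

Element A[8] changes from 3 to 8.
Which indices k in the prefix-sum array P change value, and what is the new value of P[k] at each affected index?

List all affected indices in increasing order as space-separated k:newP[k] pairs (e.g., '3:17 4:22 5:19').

Answer: 8:73 9:68

Derivation:
P[k] = A[0] + ... + A[k]
P[k] includes A[8] iff k >= 8
Affected indices: 8, 9, ..., 9; delta = 5
  P[8]: 68 + 5 = 73
  P[9]: 63 + 5 = 68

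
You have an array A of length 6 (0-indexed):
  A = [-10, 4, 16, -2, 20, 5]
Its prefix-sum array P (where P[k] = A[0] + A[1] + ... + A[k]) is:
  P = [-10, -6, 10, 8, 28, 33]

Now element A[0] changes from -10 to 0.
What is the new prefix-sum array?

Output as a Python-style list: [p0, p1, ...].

Answer: [0, 4, 20, 18, 38, 43]

Derivation:
Change: A[0] -10 -> 0, delta = 10
P[k] for k < 0: unchanged (A[0] not included)
P[k] for k >= 0: shift by delta = 10
  P[0] = -10 + 10 = 0
  P[1] = -6 + 10 = 4
  P[2] = 10 + 10 = 20
  P[3] = 8 + 10 = 18
  P[4] = 28 + 10 = 38
  P[5] = 33 + 10 = 43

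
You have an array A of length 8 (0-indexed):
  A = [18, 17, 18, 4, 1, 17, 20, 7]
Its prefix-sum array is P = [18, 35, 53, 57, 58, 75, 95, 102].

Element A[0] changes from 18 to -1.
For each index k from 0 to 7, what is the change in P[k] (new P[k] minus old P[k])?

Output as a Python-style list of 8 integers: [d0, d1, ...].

Answer: [-19, -19, -19, -19, -19, -19, -19, -19]

Derivation:
Element change: A[0] 18 -> -1, delta = -19
For k < 0: P[k] unchanged, delta_P[k] = 0
For k >= 0: P[k] shifts by exactly -19
Delta array: [-19, -19, -19, -19, -19, -19, -19, -19]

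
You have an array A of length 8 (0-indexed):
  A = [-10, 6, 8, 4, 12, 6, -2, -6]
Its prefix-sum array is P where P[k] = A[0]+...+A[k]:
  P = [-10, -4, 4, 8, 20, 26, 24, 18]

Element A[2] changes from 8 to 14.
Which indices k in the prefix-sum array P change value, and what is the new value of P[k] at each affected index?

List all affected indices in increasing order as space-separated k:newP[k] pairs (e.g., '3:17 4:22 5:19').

P[k] = A[0] + ... + A[k]
P[k] includes A[2] iff k >= 2
Affected indices: 2, 3, ..., 7; delta = 6
  P[2]: 4 + 6 = 10
  P[3]: 8 + 6 = 14
  P[4]: 20 + 6 = 26
  P[5]: 26 + 6 = 32
  P[6]: 24 + 6 = 30
  P[7]: 18 + 6 = 24

Answer: 2:10 3:14 4:26 5:32 6:30 7:24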